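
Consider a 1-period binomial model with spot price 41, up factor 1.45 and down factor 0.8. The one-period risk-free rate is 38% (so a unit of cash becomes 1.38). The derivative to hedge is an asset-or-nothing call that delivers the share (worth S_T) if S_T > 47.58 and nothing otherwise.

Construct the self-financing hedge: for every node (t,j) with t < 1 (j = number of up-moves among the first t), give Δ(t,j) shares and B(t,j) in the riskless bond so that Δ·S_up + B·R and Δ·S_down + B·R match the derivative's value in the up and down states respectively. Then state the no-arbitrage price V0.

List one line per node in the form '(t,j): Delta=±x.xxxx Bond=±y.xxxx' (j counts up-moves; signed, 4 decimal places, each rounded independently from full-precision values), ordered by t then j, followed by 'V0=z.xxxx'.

(0,0): Delta=2.2308 Bond=-53.0212
V0=38.4404

Under the risk-neutral measure, an up-move has probability p* = (R−d)/(u−d) = 0.8923 and values discount at R = 1.38.
At expiry t=1: V(1,0)=0.0000, V(1,1)=59.4500
  t=0,j=0: stock 41.0000 → up 59.4500 (V=59.4500), down 32.8000 (V=0.0000). Price 38.4404; hedge Δ=2.2308, bond B=-53.0212.
Root portfolio cost Δ·41+B reproduces V0=38.4404.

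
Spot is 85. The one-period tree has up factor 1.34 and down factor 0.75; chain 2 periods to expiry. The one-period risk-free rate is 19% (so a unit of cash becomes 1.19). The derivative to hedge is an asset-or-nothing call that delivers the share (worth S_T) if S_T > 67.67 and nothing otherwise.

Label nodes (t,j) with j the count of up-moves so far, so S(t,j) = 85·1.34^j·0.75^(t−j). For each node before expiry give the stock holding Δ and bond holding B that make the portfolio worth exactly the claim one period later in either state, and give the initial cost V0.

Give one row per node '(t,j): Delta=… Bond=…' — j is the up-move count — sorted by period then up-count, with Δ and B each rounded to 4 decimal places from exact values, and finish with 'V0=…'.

(0,0): Delta=1.2037 Bond=-19.4957
(1,0): Delta=2.2712 Bond=-91.2530
(1,1): Delta=1.0000 Bond=0.0000
V0=82.8176

The replicating-portfolio and risk-neutral prices coincide; use p* = (1.19−0.75)/(1.34−0.75) = 0.7458 for the latter.
Payoff layer (t=2): V(2,0)=0.0000, V(2,1)=85.4250, V(2,2)=152.6260
  t=1,j=0: stock 63.7500 → up 85.4250 (V=85.4250), down 47.8125 (V=0.0000). Price 53.5351; hedge Δ=2.2712, bond B=-91.2530.
  t=1,j=1: stock 113.9000 → up 152.6260 (V=152.6260), down 85.4250 (V=85.4250). Price 113.9000; hedge Δ=1.0000, bond B=0.0000.
  t=0,j=0: stock 85.0000 → up 113.9000 (V=113.9000), down 63.7500 (V=53.5351). Price 82.8176; hedge Δ=1.2037, bond B=-19.4957.
The time-0 hedge costs 82.8176, which is the no-arbitrage price.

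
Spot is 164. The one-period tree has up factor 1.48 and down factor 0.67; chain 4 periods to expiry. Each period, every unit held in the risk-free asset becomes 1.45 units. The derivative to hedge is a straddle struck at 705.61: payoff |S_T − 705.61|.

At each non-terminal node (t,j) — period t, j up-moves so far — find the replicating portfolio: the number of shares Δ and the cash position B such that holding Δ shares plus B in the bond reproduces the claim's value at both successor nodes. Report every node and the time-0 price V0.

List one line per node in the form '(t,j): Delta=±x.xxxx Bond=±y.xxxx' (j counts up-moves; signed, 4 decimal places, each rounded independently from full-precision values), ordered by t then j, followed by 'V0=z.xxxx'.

(0,0): Delta=-0.6418 Bond=132.4742
(1,0): Delta=-1.0000 Bond=231.4519
(1,1): Delta=-0.6355 Bond=190.5736
(2,0): Delta=-1.0000 Bond=335.6052
(2,1): Delta=-1.0000 Bond=335.6052
(2,2): Delta=-0.6292 Bond=274.0519
(3,0): Delta=-1.0000 Bond=486.6276
(3,1): Delta=-1.0000 Bond=486.6276
(3,2): Delta=-1.0000 Bond=486.6276
(3,3): Delta=-0.6227 Bond=393.9425
V0=27.2269

No-arbitrage ⇒ martingale measure with p* = (R−d)/(u−d) = 0.9630.
At expiry t=4: V(4,0)=672.5622, V(4,1)=632.6088, V(4,2)=544.3536, V(4,3)=349.4019, V(4,4)=81.2378
  t=3,j=0: stock 49.3251 → up 73.0012 (V=632.6088), down 33.0478 (V=672.5622). Price 437.3025; hedge Δ=-1.0000, bond B=486.6276.
  t=3,j=1: stock 108.9570 → up 161.2564 (V=544.3536), down 73.0012 (V=632.6088). Price 377.6706; hedge Δ=-1.0000, bond B=486.6276.
  t=3,j=2: stock 240.6812 → up 356.2081 (V=349.4019), down 161.2564 (V=544.3536). Price 245.9464; hedge Δ=-1.0000, bond B=486.6276.
  t=3,j=3: stock 531.6539 → up 786.8478 (V=81.2378), down 356.2081 (V=349.4019). Price 62.8757; hedge Δ=-0.6227, bond B=393.9425.
  t=2,j=0: stock 73.6196 → up 108.9570 (V=377.6706), down 49.3251 (V=437.3025). Price 261.9856; hedge Δ=-1.0000, bond B=335.6052.
  t=2,j=1: stock 162.6224 → up 240.6812 (V=245.9464), down 108.9570 (V=377.6706). Price 172.9828; hedge Δ=-1.0000, bond B=335.6052.
  t=2,j=2: stock 359.2256 → up 531.6539 (V=62.8757), down 240.6812 (V=245.9464). Price 48.0387; hedge Δ=-0.6292, bond B=274.0519.
  t=1,j=0: stock 109.8800 → up 162.6224 (V=172.9828), down 73.6196 (V=261.9856). Price 121.5719; hedge Δ=-1.0000, bond B=231.4519.
  t=1,j=1: stock 242.7200 → up 359.2256 (V=48.0387), down 162.6224 (V=172.9828). Price 36.3215; hedge Δ=-0.6355, bond B=190.5736.
  t=0,j=0: stock 164.0000 → up 242.7200 (V=36.3215), down 109.8800 (V=121.5719). Price 27.2269; hedge Δ=-0.6418, bond B=132.4742.
Each (Δ,B) replicates both successor values, so the strategy is self-financing and V0 is arbitrage-free.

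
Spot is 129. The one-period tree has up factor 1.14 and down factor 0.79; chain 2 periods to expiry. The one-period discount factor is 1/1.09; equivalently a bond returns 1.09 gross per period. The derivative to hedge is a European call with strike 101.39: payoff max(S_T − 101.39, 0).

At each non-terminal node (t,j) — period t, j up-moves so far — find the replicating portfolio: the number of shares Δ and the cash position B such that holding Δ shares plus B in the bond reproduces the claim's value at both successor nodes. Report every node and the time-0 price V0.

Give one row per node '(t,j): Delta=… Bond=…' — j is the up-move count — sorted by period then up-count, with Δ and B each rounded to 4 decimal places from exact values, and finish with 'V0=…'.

(0,0): Delta=0.9394 Bond=-77.1601
(1,0): Delta=0.4146 Bond=-30.6214
(1,1): Delta=1.0000 Bond=-93.0183
V0=44.0207

No-arbitrage ⇒ martingale measure with p* = (R−d)/(u−d) = 0.8571.
Terminal values V(2,·): V(2,0)=0.0000, V(2,1)=14.7874, V(2,2)=66.2584
Node (1,0) S=101.9100: V=(p*·14.7874+(1−p*)·0.0000)/1.09=11.6284; Δ=(14.7874−0.0000)/(116.1774−80.5089)=0.4146; B=V−Δ·S=-30.6214
Node (1,1) S=147.0600: V=(p*·66.2584+(1−p*)·14.7874)/1.09=54.0417; Δ=(66.2584−14.7874)/(167.6484−116.1774)=1.0000; B=V−Δ·S=-93.0183
Node (0,0) S=129.0000: V=(p*·54.0417+(1−p*)·11.6284)/1.09=44.0207; Δ=(54.0417−11.6284)/(147.0600−101.9100)=0.9394; B=V−Δ·S=-77.1601
Self-financing check: at every node Δ·S+B equals the discounted successor values.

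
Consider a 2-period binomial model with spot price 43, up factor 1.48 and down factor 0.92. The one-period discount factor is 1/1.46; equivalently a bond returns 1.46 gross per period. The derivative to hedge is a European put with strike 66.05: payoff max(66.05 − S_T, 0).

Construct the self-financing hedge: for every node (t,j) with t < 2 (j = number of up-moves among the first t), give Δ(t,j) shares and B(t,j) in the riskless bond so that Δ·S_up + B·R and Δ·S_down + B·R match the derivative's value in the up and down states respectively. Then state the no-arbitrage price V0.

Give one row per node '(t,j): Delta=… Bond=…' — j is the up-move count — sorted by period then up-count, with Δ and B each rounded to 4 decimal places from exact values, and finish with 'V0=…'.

(0,0): Delta=-0.2282 Bond=10.0748
(1,0): Delta=-1.0000 Bond=45.2397
(1,1): Delta=-0.2105 Bond=13.5785
V0=0.2601

Under the risk-neutral measure, an up-move has probability p* = (R−d)/(u−d) = 0.9643 and values discount at R = 1.46.
Payoff layer (t=2): V(2,0)=29.6548, V(2,1)=7.5012, V(2,2)=0.0000
Node (1,0) S=39.5600: V=(p*·7.5012+(1−p*)·29.6548)/1.46=5.6797; Δ=(7.5012−29.6548)/(58.5488−36.3952)=-1.0000; B=V−Δ·S=45.2397
Node (1,1) S=63.6400: V=(p*·0.0000+(1−p*)·7.5012)/1.46=0.1835; Δ=(0.0000−7.5012)/(94.1872−58.5488)=-0.2105; B=V−Δ·S=13.5785
Node (0,0) S=43.0000: V=(p*·0.1835+(1−p*)·5.6797)/1.46=0.2601; Δ=(0.1835−5.6797)/(63.6400−39.5600)=-0.2282; B=V−Δ·S=10.0748
Self-financing check: at every node Δ·S+B equals the discounted successor values.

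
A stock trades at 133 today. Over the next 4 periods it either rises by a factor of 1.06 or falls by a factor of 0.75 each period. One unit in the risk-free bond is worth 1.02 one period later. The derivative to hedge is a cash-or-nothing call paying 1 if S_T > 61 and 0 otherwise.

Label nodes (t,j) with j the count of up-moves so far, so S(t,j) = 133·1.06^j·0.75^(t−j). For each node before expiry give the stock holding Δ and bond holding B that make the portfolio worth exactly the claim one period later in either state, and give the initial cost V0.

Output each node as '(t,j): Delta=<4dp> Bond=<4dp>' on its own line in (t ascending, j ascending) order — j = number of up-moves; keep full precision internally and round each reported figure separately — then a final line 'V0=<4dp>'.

(0,0): Delta=0.0010 Bond=0.7844
(1,0): Delta=0.0070 Bond=0.2024
(1,1): Delta=0.0004 Bond=0.8887
(2,0): Delta=0.0368 Bond=-2.0254
(2,1): Delta=0.0039 Bond=0.5371
(2,2): Delta=0.0000 Bond=0.9612
(3,0): Delta=0.0000 Bond=0.0000
(3,1): Delta=0.0407 Bond=-2.3719
(3,2): Delta=0.0000 Bond=0.9804
(3,3): Delta=0.0000 Bond=0.9804
V0=0.9167

Under the risk-neutral measure, an up-move has probability p* = (R−d)/(u−d) = 0.8710 and values discount at R = 1.02.
Payoff layer (t=4): V(4,0)=0.0000, V(4,1)=0.0000, V(4,2)=1.0000, V(4,3)=1.0000, V(4,4)=1.0000
(3,0): S=56.1094. Δ = (V_up−V_dn)/(S_up−S_dn) = (0.0000−0.0000)/(59.4759−42.0820) = 0.0000. V = [p*·0.0000 + (1−p*)·0.0000]/1.02 = 0.0000. B = V − Δ·S = 0.0000.
(3,1): S=79.3013. Δ = (V_up−V_dn)/(S_up−S_dn) = (1.0000−0.0000)/(84.0593−59.4759) = 0.0407. V = [p*·1.0000 + (1−p*)·0.0000]/1.02 = 0.8539. B = V − Δ·S = -2.3719.
(3,2): S=112.0791. Δ = (V_up−V_dn)/(S_up−S_dn) = (1.0000−1.0000)/(118.8038−84.0593) = 0.0000. V = [p*·1.0000 + (1−p*)·1.0000]/1.02 = 0.9804. B = V − Δ·S = 0.9804.
(3,3): S=158.4051. Δ = (V_up−V_dn)/(S_up−S_dn) = (1.0000−1.0000)/(167.9094−118.8038) = 0.0000. V = [p*·1.0000 + (1−p*)·1.0000]/1.02 = 0.9804. B = V − Δ·S = 0.9804.
(2,0): S=74.8125. Δ = (V_up−V_dn)/(S_up−S_dn) = (0.8539−0.0000)/(79.3013−56.1094) = 0.0368. V = [p*·0.8539 + (1−p*)·0.0000]/1.02 = 0.7291. B = V − Δ·S = -2.0254.
(2,1): S=105.7350. Δ = (V_up−V_dn)/(S_up−S_dn) = (0.9804−0.8539)/(112.0791−79.3013) = 0.0039. V = [p*·0.9804 + (1−p*)·0.8539]/1.02 = 0.9452. B = V − Δ·S = 0.5371.
(2,2): S=149.4388. Δ = (V_up−V_dn)/(S_up−S_dn) = (0.9804−0.9804)/(158.4051−112.0791) = 0.0000. V = [p*·0.9804 + (1−p*)·0.9804]/1.02 = 0.9612. B = V − Δ·S = 0.9612.
(1,0): S=99.7500. Δ = (V_up−V_dn)/(S_up−S_dn) = (0.9452−0.7291)/(105.7350−74.8125) = 0.0070. V = [p*·0.9452 + (1−p*)·0.7291]/1.02 = 0.8993. B = V − Δ·S = 0.2024.
(1,1): S=140.9800. Δ = (V_up−V_dn)/(S_up−S_dn) = (0.9612−0.9452)/(149.4388−105.7350) = 0.0004. V = [p*·0.9612 + (1−p*)·0.9452]/1.02 = 0.9403. B = V − Δ·S = 0.8887.
(0,0): S=133.0000. Δ = (V_up−V_dn)/(S_up−S_dn) = (0.9403−0.8993)/(140.9800−99.7500) = 0.0010. V = [p*·0.9403 + (1−p*)·0.8993]/1.02 = 0.9167. B = V − Δ·S = 0.7844.
Root portfolio cost Δ·133+B reproduces V0=0.9167.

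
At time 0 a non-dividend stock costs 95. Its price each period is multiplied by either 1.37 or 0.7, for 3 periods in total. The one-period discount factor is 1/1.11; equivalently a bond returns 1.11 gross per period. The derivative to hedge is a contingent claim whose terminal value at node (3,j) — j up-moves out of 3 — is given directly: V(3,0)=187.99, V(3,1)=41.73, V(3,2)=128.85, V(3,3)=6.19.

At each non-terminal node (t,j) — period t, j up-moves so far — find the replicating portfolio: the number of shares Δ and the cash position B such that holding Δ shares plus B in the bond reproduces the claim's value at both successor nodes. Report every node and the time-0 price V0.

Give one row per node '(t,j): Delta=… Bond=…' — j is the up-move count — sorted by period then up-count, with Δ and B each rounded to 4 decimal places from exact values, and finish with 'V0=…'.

(0,0): Delta=-0.3389 Bond=90.7780
(1,0): Delta=-0.0697 Bond=82.8563
(1,1): Delta=-0.4262 Bond=112.1193
(2,0): Delta=-4.6895 Bond=307.0261
(2,1): Delta=1.4273 Bond=-44.4062
(2,2): Delta=-1.0267 Bond=231.5335
V0=58.5780

Under the risk-neutral measure, an up-move has probability p* = (R−d)/(u−d) = 0.6119 and values discount at R = 1.11.
At expiry t=3: V(3,0)=187.9900, V(3,1)=41.7300, V(3,2)=128.8500, V(3,3)=6.1900
  t=2,j=0: stock 46.5500 → up 63.7735 (V=41.7300), down 32.5850 (V=187.9900). Price 88.7276; hedge Δ=-4.6895, bond B=307.0261.
  t=2,j=1: stock 91.1050 → up 124.8139 (V=128.8500), down 63.7735 (V=41.7300). Price 85.6236; hedge Δ=1.4273, bond B=-44.4062.
  t=2,j=2: stock 178.3055 → up 244.2785 (V=6.1900), down 124.8139 (V=128.8500). Price 48.4589; hedge Δ=-1.0267, bond B=231.5335.
  t=1,j=0: stock 66.5000 → up 91.1050 (V=85.6236), down 46.5500 (V=88.7276). Price 78.2236; hedge Δ=-0.0697, bond B=82.8563.
  t=1,j=1: stock 130.1500 → up 178.3055 (V=48.4589), down 91.1050 (V=85.6236). Price 56.6496; hedge Δ=-0.4262, bond B=112.1193.
  t=0,j=0: stock 95.0000 → up 130.1500 (V=56.6496), down 66.5000 (V=78.2236). Price 58.5780; hedge Δ=-0.3389, bond B=90.7780.
Self-financing check: at every node Δ·S+B equals the discounted successor values.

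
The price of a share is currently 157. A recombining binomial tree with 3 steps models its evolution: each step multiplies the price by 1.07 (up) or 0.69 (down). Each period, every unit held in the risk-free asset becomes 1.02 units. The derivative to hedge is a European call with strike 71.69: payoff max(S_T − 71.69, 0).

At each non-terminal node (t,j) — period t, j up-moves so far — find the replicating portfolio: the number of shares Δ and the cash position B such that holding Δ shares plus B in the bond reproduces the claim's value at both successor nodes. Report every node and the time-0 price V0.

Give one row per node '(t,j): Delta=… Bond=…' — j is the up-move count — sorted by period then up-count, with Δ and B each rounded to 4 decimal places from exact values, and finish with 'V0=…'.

(0,0): Delta=0.9944 Bond=-66.6311
(1,0): Delta=0.9370 Bond=-61.7433
(1,1): Delta=1.0000 Bond=-68.9062
(2,0): Delta=0.2919 Bond=-14.7578
(2,1): Delta=1.0000 Bond=-70.2843
(2,2): Delta=1.0000 Bond=-70.2843
V0=89.4881

The replicating-portfolio and risk-neutral prices coincide; use p* = (1.02−0.69)/(1.07−0.69) = 0.8684 for the latter.
Terminal payoffs: V(3,0)=0.0000, V(3,1)=8.2900, V(3,2)=52.3370, V(3,3)=120.6418
Node (2,0) S=74.7477: V=(p*·8.2900+(1−p*)·0.0000)/1.02=7.0581; Δ=(8.2900−0.0000)/(79.9800−51.5759)=0.2919; B=V−Δ·S=-14.7578
Node (2,1) S=115.9131: V=(p*·52.3370+(1−p*)·8.2900)/1.02=45.6288; Δ=(52.3370−8.2900)/(124.0270−79.9800)=1.0000; B=V−Δ·S=-70.2843
Node (2,2) S=179.7493: V=(p*·120.6418+(1−p*)·52.3370)/1.02=109.4650; Δ=(120.6418−52.3370)/(192.3318−124.0270)=1.0000; B=V−Δ·S=-70.2843
Node (1,0) S=108.3300: V=(p*·45.6288+(1−p*)·7.0581)/1.02=39.7585; Δ=(45.6288−7.0581)/(115.9131−74.7477)=0.9370; B=V−Δ·S=-61.7433
Node (1,1) S=167.9900: V=(p*·109.4650+(1−p*)·45.6288)/1.02=99.0838; Δ=(109.4650−45.6288)/(179.7493−115.9131)=1.0000; B=V−Δ·S=-68.9062
Node (0,0) S=157.0000: V=(p*·99.0838+(1−p*)·39.7585)/1.02=89.4881; Δ=(99.0838−39.7585)/(167.9900−108.3300)=0.9944; B=V−Δ·S=-66.6311
Each (Δ,B) replicates both successor values, so the strategy is self-financing and V0 is arbitrage-free.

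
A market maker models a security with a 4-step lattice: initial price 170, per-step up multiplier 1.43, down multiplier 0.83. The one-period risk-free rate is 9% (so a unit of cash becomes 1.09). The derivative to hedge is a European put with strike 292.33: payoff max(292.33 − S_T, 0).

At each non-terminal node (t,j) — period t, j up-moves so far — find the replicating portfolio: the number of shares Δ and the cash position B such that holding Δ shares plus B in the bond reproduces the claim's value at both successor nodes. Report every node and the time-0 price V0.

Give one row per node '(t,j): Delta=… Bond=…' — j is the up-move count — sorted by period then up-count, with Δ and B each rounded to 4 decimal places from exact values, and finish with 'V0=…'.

The replicating-portfolio and risk-neutral prices coincide; use p* = (1.09−0.83)/(1.43−0.83) = 0.4333 for the latter.
Terminal values V(4,·): V(4,0)=211.6509, V(4,1)=153.3286, V(4,2)=52.8456, V(4,3)=0.0000, V(4,4)=0.0000
Node (3,0) S=97.2038: V=(p*·153.3286+(1−p*)·211.6509)/1.09=170.9889; Δ=(153.3286−211.6509)/(139.0014−80.6791)=-1.0000; B=V−Δ·S=268.1927
Node (3,1) S=167.4716: V=(p*·52.8456+(1−p*)·153.3286)/1.09=100.7211; Δ=(52.8456−153.3286)/(239.4844−139.0014)=-1.0000; B=V−Δ·S=268.1927
Node (3,2) S=288.5354: V=(p*·0.0000+(1−p*)·52.8456)/1.09=27.4733; Δ=(0.0000−52.8456)/(412.6056−239.4844)=-0.3053; B=V−Δ·S=115.5493
Node (3,3) S=497.1152: V=(p*·0.0000+(1−p*)·0.0000)/1.09=0.0000; Δ=(0.0000−0.0000)/(710.8747−412.6056)=0.0000; B=V−Δ·S=0.0000
Node (2,0) S=117.1130: V=(p*·100.7211+(1−p*)·170.9889)/1.09=128.9353; Δ=(100.7211−170.9889)/(167.4716−97.2038)=-1.0000; B=V−Δ·S=246.0483
Node (2,1) S=201.7730: V=(p*·27.4733+(1−p*)·100.7211)/1.09=63.2847; Δ=(27.4733−100.7211)/(288.5354−167.4716)=-0.6050; B=V−Δ·S=185.3644
Node (2,2) S=347.6330: V=(p*·0.0000+(1−p*)·27.4733)/1.09=14.2827; Δ=(0.0000−27.4733)/(497.1152−288.5354)=-0.1317; B=V−Δ·S=60.0715
Node (1,0) S=141.1000: V=(p*·63.2847+(1−p*)·128.9353)/1.09=92.1897; Δ=(63.2847−128.9353)/(201.7730−117.1130)=-0.7755; B=V−Δ·S=201.6073
Node (1,1) S=243.1000: V=(p*·14.2827+(1−p*)·63.2847)/1.09=38.5785; Δ=(14.2827−63.2847)/(347.6330−201.7730)=-0.3360; B=V−Δ·S=120.2485
Node (0,0) S=170.0000: V=(p*·38.5785+(1−p*)·92.1897)/1.09=63.2644; Δ=(38.5785−92.1897)/(243.1000−141.1000)=-0.5256; B=V−Δ·S=152.6163
Self-financing check: at every node Δ·S+B equals the discounted successor values.

(0,0): Delta=-0.5256 Bond=152.6163
(1,0): Delta=-0.7755 Bond=201.6073
(1,1): Delta=-0.3360 Bond=120.2485
(2,0): Delta=-1.0000 Bond=246.0483
(2,1): Delta=-0.6050 Bond=185.3644
(2,2): Delta=-0.1317 Bond=60.0715
(3,0): Delta=-1.0000 Bond=268.1927
(3,1): Delta=-1.0000 Bond=268.1927
(3,2): Delta=-0.3053 Bond=115.5493
(3,3): Delta=0.0000 Bond=0.0000
V0=63.2644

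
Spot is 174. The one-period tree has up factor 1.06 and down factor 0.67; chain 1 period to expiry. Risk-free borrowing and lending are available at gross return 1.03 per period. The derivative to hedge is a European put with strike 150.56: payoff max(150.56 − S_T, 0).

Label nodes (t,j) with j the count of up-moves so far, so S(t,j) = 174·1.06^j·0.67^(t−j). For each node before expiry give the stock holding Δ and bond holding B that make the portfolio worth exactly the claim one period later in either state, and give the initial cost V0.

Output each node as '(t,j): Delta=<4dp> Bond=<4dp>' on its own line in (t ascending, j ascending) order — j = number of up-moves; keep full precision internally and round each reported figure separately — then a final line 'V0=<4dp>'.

Risk-neutral probability p* = (R−d)/(u−d) = (1.03−0.67)/(1.06−0.67) = 0.9231.
Terminal payoffs: V(1,0)=33.9800, V(1,1)=0.0000
Node (0,0) S=174.0000: V=(p*·0.0000+(1−p*)·33.9800)/1.03=2.5377; Δ=(0.0000−33.9800)/(184.4400−116.5800)=-0.5007; B=V−Δ·S=89.6659
Self-financing check: at every node Δ·S+B equals the discounted successor values.

(0,0): Delta=-0.5007 Bond=89.6659
V0=2.5377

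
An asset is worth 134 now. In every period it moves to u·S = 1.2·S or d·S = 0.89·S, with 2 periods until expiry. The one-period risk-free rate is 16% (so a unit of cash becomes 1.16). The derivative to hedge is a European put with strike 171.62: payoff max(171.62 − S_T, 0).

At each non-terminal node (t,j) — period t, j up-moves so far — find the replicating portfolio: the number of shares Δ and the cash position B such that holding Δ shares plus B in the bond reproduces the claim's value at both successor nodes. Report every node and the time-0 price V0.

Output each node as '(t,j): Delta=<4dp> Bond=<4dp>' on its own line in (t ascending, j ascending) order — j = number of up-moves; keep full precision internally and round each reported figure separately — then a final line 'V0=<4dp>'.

(0,0): Delta=-0.6143 Bond=87.8856
(1,0): Delta=-1.0000 Bond=147.9483
(1,1): Delta=-0.5719 Bond=95.1324
V0=5.5721

Since d<R<u, set p* = (R−d)/(u−d) = 0.8710; price each node as the discounted p*-expectation of its children.
Terminal values V(2,·): V(2,0)=65.4786, V(2,1)=28.5080, V(2,2)=0.0000
Node (1,0) S=119.2600: V=(p*·28.5080+(1−p*)·65.4786)/1.16=28.6883; Δ=(28.5080−65.4786)/(143.1120−106.1414)=-1.0000; B=V−Δ·S=147.9483
Node (1,1) S=160.8000: V=(p*·0.0000+(1−p*)·28.5080)/1.16=3.1711; Δ=(0.0000−28.5080)/(192.9600−143.1120)=-0.5719; B=V−Δ·S=95.1324
Node (0,0) S=134.0000: V=(p*·3.1711+(1−p*)·28.6883)/1.16=5.5721; Δ=(3.1711−28.6883)/(160.8000−119.2600)=-0.6143; B=V−Δ·S=87.8856
Check: Δ(0,0)·S0 + B(0,0) = 5.5721 = V0.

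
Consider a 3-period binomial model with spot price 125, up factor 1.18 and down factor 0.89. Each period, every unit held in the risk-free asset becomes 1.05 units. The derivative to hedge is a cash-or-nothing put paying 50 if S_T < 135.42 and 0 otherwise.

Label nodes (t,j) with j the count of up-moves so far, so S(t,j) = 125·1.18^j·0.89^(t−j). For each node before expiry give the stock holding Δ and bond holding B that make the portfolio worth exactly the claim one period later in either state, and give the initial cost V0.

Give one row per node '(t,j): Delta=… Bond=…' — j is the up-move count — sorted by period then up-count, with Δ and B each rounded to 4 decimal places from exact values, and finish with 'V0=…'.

(0,0): Delta=-0.6188 Bond=95.6122
(1,0): Delta=-0.8143 Bond=122.1416
(1,1): Delta=-0.4990 Bond=82.7220
(2,0): Delta=0.0000 Bond=47.6190
(2,1): Delta=-1.3134 Bond=193.7603
(2,2): Delta=0.0000 Bond=0.0000
V0=18.2568

Risk-neutral probability p* = (R−d)/(u−d) = (1.05−0.89)/(1.18−0.89) = 0.5517.
Terminal values V(3,·): V(3,0)=50.0000, V(3,1)=50.0000, V(3,2)=0.0000, V(3,3)=0.0000
(2,0): S=99.0125. Δ = (V_up−V_dn)/(S_up−S_dn) = (50.0000−50.0000)/(116.8347−88.1211) = 0.0000. V = [p*·50.0000 + (1−p*)·50.0000]/1.05 = 47.6190. B = V − Δ·S = 47.6190.
(2,1): S=131.2750. Δ = (V_up−V_dn)/(S_up−S_dn) = (0.0000−50.0000)/(154.9045−116.8348) = -1.3134. V = [p*·0.0000 + (1−p*)·50.0000]/1.05 = 21.3465. B = V − Δ·S = 193.7603.
(2,2): S=174.0500. Δ = (V_up−V_dn)/(S_up−S_dn) = (0.0000−0.0000)/(205.3790−154.9045) = 0.0000. V = [p*·0.0000 + (1−p*)·0.0000]/1.05 = 0.0000. B = V − Δ·S = 0.0000.
(1,0): S=111.2500. Δ = (V_up−V_dn)/(S_up−S_dn) = (21.3465−47.6190)/(131.2750−99.0125) = -0.8143. V = [p*·21.3465 + (1−p*)·47.6190]/1.05 = 31.5465. B = V − Δ·S = 122.1416.
(1,1): S=147.5000. Δ = (V_up−V_dn)/(S_up−S_dn) = (0.0000−21.3465)/(174.0500−131.2750) = -0.4990. V = [p*·0.0000 + (1−p*)·21.3465]/1.05 = 9.1134. B = V − Δ·S = 82.7220.
(0,0): S=125.0000. Δ = (V_up−V_dn)/(S_up−S_dn) = (9.1134−31.5465)/(147.5000−111.2500) = -0.6188. V = [p*·9.1134 + (1−p*)·31.5465]/1.05 = 18.2568. B = V − Δ·S = 95.6122.
Each (Δ,B) replicates both successor values, so the strategy is self-financing and V0 is arbitrage-free.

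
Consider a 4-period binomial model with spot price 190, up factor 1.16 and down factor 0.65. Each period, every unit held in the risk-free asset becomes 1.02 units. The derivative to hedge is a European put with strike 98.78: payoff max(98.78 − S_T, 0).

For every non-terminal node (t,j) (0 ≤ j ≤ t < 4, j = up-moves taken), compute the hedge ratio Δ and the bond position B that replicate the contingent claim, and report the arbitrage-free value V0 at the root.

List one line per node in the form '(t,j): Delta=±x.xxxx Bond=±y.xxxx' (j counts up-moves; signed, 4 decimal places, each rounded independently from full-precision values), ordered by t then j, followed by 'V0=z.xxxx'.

Risk-neutral probability p* = (R−d)/(u−d) = (1.02−0.65)/(1.16−0.65) = 0.7255.
At expiry t=4: V(4,0)=64.8638, V(4,1)=38.2527, V(4,2)=0.0000, V(4,3)=0.0000, V(4,4)=0.0000
Node (3,0) S=52.1788: V=(p*·38.2527+(1−p*)·64.8638)/1.02=44.6644; Δ=(38.2527−64.8638)/(60.5273−33.9162)=-1.0000; B=V−Δ·S=96.8431
Node (3,1) S=93.1190: V=(p*·0.0000+(1−p*)·38.2527)/1.02=10.2948; Δ=(0.0000−38.2527)/(108.0180−60.5273)=-0.8055; B=V−Δ·S=85.3000
Node (3,2) S=166.1816: V=(p*·0.0000+(1−p*)·0.0000)/1.02=0.0000; Δ=(0.0000−0.0000)/(192.7707−108.0180)=0.0000; B=V−Δ·S=0.0000
Node (3,3) S=296.5702: V=(p*·0.0000+(1−p*)·0.0000)/1.02=0.0000; Δ=(0.0000−0.0000)/(344.0215−192.7707)=0.0000; B=V−Δ·S=0.0000
Node (2,0) S=80.2750: V=(p*·10.2948+(1−p*)·44.6644)/1.02=19.3428; Δ=(10.2948−44.6644)/(93.1190−52.1788)=-0.8395; B=V−Δ·S=86.7340
Node (2,1) S=143.2600: V=(p*·0.0000+(1−p*)·10.2948)/1.02=2.7706; Δ=(0.0000−10.2948)/(166.1816−93.1190)=-0.1409; B=V−Δ·S=22.9566
Node (2,2) S=255.6640: V=(p*·0.0000+(1−p*)·0.0000)/1.02=0.0000; Δ=(0.0000−0.0000)/(296.5702−166.1816)=0.0000; B=V−Δ·S=0.0000
Node (1,0) S=123.5000: V=(p*·2.7706+(1−p*)·19.3428)/1.02=7.1763; Δ=(2.7706−19.3428)/(143.2600−80.2750)=-0.2631; B=V−Δ·S=39.6707
Node (1,1) S=220.4000: V=(p*·0.0000+(1−p*)·2.7706)/1.02=0.7456; Δ=(0.0000−2.7706)/(255.6640−143.2600)=-0.0246; B=V−Δ·S=6.1782
Node (0,0) S=190.0000: V=(p*·0.7456+(1−p*)·7.1763)/1.02=2.4617; Δ=(0.7456−7.1763)/(220.4000−123.5000)=-0.0664; B=V−Δ·S=15.0708
Self-financing check: at every node Δ·S+B equals the discounted successor values.

(0,0): Delta=-0.0664 Bond=15.0708
(1,0): Delta=-0.2631 Bond=39.6707
(1,1): Delta=-0.0246 Bond=6.1782
(2,0): Delta=-0.8395 Bond=86.7340
(2,1): Delta=-0.1409 Bond=22.9566
(2,2): Delta=0.0000 Bond=0.0000
(3,0): Delta=-1.0000 Bond=96.8431
(3,1): Delta=-0.8055 Bond=85.3000
(3,2): Delta=0.0000 Bond=0.0000
(3,3): Delta=0.0000 Bond=0.0000
V0=2.4617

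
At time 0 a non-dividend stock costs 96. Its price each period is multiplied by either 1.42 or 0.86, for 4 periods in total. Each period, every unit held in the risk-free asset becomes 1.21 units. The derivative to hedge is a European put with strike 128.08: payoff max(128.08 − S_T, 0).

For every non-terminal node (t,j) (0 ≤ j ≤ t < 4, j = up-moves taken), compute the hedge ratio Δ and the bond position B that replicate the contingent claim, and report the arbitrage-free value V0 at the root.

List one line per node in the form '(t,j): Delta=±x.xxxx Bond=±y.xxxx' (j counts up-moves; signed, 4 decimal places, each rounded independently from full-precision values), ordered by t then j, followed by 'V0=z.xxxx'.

(0,0): Delta=-0.1335 Bond=16.0553
(1,0): Delta=-0.3575 Bond=37.9257
(1,1): Delta=-0.0521 Bond=8.3276
(2,0): Delta=-0.8040 Bond=77.5894
(2,1): Delta=-0.1953 Bond=26.8705
(2,2): Delta=0.0000 Bond=0.0000
(3,0): Delta=-1.0000 Bond=105.8512
(3,1): Delta=-0.7328 Bond=86.7022
(3,2): Delta=0.0000 Bond=0.0000
(3,3): Delta=0.0000 Bond=0.0000
V0=3.2417

Risk-neutral probability p* = (R−d)/(u−d) = (1.21−0.86)/(1.42−0.86) = 0.6250.
Payoff layer (t=4): V(4,0)=75.5672, V(4,1)=41.3728, V(4,2)=0.0000, V(4,3)=0.0000, V(4,4)=0.0000
  t=3,j=0: stock 61.0614 → up 86.7072 (V=41.3728), down 52.5128 (V=75.5672). Price 44.7899; hedge Δ=-1.0000, bond B=105.8512.
  t=3,j=1: stock 100.8223 → up 143.1676 (V=0.0000), down 86.7072 (V=41.3728). Price 12.8222; hedge Δ=-0.7328, bond B=86.7022.
  t=3,j=2: stock 166.4740 → up 236.3931 (V=0.0000), down 143.1676 (V=0.0000). Price 0.0000; hedge Δ=0.0000, bond B=0.0000.
  t=3,j=3: stock 274.8756 → up 390.3234 (V=0.0000), down 236.3931 (V=0.0000). Price 0.0000; hedge Δ=0.0000, bond B=0.0000.
  t=2,j=0: stock 71.0016 → up 100.8223 (V=12.8222), down 61.0614 (V=44.7899). Price 20.5042; hedge Δ=-0.8040, bond B=77.5894.
  t=2,j=1: stock 117.2352 → up 166.4740 (V=0.0000), down 100.8223 (V=12.8222). Price 3.9738; hedge Δ=-0.1953, bond B=26.8705.
  t=2,j=2: stock 193.5744 → up 274.8756 (V=0.0000), down 166.4740 (V=0.0000). Price 0.0000; hedge Δ=0.0000, bond B=0.0000.
  t=1,j=0: stock 82.5600 → up 117.2352 (V=3.9738), down 71.0016 (V=20.5042). Price 8.4072; hedge Δ=-0.3575, bond B=37.9257.
  t=1,j=1: stock 136.3200 → up 193.5744 (V=0.0000), down 117.2352 (V=3.9738). Price 1.2316; hedge Δ=-0.0521, bond B=8.3276.
  t=0,j=0: stock 96.0000 → up 136.3200 (V=1.2316), down 82.5600 (V=8.4072). Price 3.2417; hedge Δ=-0.1335, bond B=16.0553.
Root portfolio cost Δ·96+B reproduces V0=3.2417.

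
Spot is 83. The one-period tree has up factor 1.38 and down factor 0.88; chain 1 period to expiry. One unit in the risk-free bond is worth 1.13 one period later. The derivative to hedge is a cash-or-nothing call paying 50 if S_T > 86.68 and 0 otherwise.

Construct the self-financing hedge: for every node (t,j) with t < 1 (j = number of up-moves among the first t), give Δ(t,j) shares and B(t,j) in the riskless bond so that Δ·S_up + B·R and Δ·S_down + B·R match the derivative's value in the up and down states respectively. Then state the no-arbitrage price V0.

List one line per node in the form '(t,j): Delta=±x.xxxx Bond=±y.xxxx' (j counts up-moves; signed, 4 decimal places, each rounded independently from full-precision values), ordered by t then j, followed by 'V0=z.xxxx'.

(0,0): Delta=1.2048 Bond=-77.8761
V0=22.1239

Risk-neutral probability p* = (R−d)/(u−d) = (1.13−0.88)/(1.38−0.88) = 0.5000.
Terminal payoffs: V(1,0)=0.0000, V(1,1)=50.0000
  t=0,j=0: stock 83.0000 → up 114.5400 (V=50.0000), down 73.0400 (V=0.0000). Price 22.1239; hedge Δ=1.2048, bond B=-77.8761.
Each (Δ,B) replicates both successor values, so the strategy is self-financing and V0 is arbitrage-free.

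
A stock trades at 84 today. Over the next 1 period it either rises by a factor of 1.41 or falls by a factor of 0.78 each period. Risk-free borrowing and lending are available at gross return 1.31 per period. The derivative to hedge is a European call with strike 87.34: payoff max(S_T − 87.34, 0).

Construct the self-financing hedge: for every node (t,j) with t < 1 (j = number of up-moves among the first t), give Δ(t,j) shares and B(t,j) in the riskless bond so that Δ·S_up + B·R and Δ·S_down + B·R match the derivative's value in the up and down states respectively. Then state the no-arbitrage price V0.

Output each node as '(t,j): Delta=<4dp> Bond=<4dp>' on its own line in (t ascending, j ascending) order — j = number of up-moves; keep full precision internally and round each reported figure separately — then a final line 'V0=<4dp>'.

The replicating-portfolio and risk-neutral prices coincide; use p* = (1.31−0.78)/(1.41−0.78) = 0.8413 for the latter.
Payoff layer (t=1): V(1,0)=0.0000, V(1,1)=31.1000
Node (0,0) S=84.0000: V=(p*·31.1000+(1−p*)·0.0000)/1.31=19.9721; Δ=(31.1000−0.0000)/(118.4400−65.5200)=0.5877; B=V−Δ·S=-29.3929
Self-financing check: at every node Δ·S+B equals the discounted successor values.

(0,0): Delta=0.5877 Bond=-29.3929
V0=19.9721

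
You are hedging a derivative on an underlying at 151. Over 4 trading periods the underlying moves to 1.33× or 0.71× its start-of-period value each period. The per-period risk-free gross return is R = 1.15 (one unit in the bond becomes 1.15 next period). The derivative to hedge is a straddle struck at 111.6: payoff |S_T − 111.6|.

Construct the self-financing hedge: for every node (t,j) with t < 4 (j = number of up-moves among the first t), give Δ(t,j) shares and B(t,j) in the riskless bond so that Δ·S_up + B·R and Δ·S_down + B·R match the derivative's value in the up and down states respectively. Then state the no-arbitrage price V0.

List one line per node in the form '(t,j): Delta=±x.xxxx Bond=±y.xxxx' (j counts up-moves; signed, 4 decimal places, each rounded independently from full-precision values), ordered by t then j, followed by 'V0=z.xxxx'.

(0,0): Delta=0.8884 Bond=-43.2001
(1,0): Delta=0.5634 Bond=-14.8363
(1,1): Delta=0.9593 Bond=-63.9344
(2,0): Delta=-0.3973 Bond=56.0601
(2,1): Delta=0.7731 Bond=-46.9752
(2,2): Delta=1.0000 Bond=-84.3856
(3,0): Delta=-1.0000 Bond=97.0435
(3,1): Delta=-0.2656 Bond=51.1433
(3,2): Delta=1.0000 Bond=-97.0435
(3,3): Delta=1.0000 Bond=-97.0435
V0=90.9424

The replicating-portfolio and risk-neutral prices coincide; use p* = (1.15−0.71)/(1.33−0.71) = 0.7097 for the latter.
Terminal values V(4,·): V(4,0)=73.2284, V(4,1)=39.7207, V(4,2)=23.0471, V(4,3)=140.6262, V(4,4)=360.8801
  t=3,j=0: stock 54.0446 → up 71.8793 (V=39.7207), down 38.3716 (V=73.2284). Price 42.9989; hedge Δ=-1.0000, bond B=97.0435.
  t=3,j=1: stock 101.2384 → up 134.6471 (V=23.0471), down 71.8793 (V=39.7207). Price 24.2503; hedge Δ=-0.2656, bond B=51.1433.
  t=3,j=2: stock 189.6438 → up 252.2262 (V=140.6262), down 134.6471 (V=23.0471). Price 92.6003; hedge Δ=1.0000, bond B=-97.0435.
  t=3,j=3: stock 355.2482 → up 472.4801 (V=360.8801), down 252.2262 (V=140.6262). Price 258.2047; hedge Δ=1.0000, bond B=-97.0435.
  t=2,j=0: stock 76.1191 → up 101.2384 (V=24.2503), down 54.0446 (V=42.9989). Price 25.8204; hedge Δ=-0.3973, bond B=56.0601.
  t=2,j=1: stock 142.5893 → up 189.6438 (V=92.6003), down 101.2384 (V=24.2503). Price 63.2667; hedge Δ=0.7731, bond B=-46.9752.
  t=2,j=2: stock 267.1039 → up 355.2482 (V=258.2047), down 189.6438 (V=92.6003). Price 182.7183; hedge Δ=1.0000, bond B=-84.3856.
  t=1,j=0: stock 107.2100 → up 142.5893 (V=63.2667), down 76.1191 (V=25.8204). Price 45.5610; hedge Δ=0.5634, bond B=-14.8363.
  t=1,j=1: stock 200.8300 → up 267.1039 (V=182.7183), down 142.5893 (V=63.2667). Price 128.7294; hedge Δ=0.9593, bond B=-63.9344.
  t=0,j=0: stock 151.0000 → up 200.8300 (V=128.7294), down 107.2100 (V=45.5610). Price 90.9424; hedge Δ=0.8884, bond B=-43.2001.
Each (Δ,B) replicates both successor values, so the strategy is self-financing and V0 is arbitrage-free.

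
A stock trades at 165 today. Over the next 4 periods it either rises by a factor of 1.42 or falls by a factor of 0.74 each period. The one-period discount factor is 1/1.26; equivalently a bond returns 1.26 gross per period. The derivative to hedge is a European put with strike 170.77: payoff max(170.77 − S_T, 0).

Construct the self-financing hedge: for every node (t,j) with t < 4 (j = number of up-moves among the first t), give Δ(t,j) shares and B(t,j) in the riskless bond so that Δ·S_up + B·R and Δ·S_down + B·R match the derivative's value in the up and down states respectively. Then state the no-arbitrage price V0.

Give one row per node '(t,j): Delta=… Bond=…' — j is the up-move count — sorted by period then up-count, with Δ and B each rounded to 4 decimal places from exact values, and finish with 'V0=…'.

(0,0): Delta=-0.0455 Bond=8.8617
(1,0): Delta=-0.2261 Bond=33.2117
(1,1): Delta=-0.0166 Bond=4.3824
(2,0): Delta=-0.8872 Bond=101.5789
(2,1): Delta=-0.1201 Bond=23.4675
(2,2): Delta=0.0000 Bond=0.0000
(3,0): Delta=-1.0000 Bond=135.5317
(3,1): Delta=-0.8691 Bond=125.6687
(3,2): Delta=0.0000 Bond=0.0000
(3,3): Delta=0.0000 Bond=0.0000
V0=1.3462

No-arbitrage ⇒ martingale measure with p* = (R−d)/(u−d) = 0.7647.
Payoff layer (t=4): V(4,0)=121.2921, V(4,1)=75.8260, V(4,2)=0.0000, V(4,3)=0.0000, V(4,4)=0.0000
Node (3,0) S=66.8620: V=(p*·75.8260+(1−p*)·121.2921)/1.26=68.6698; Δ=(75.8260−121.2921)/(94.9440−49.4779)=-1.0000; B=V−Δ·S=135.5317
Node (3,1) S=128.3027: V=(p*·0.0000+(1−p*)·75.8260)/1.26=14.1599; Δ=(0.0000−75.8260)/(182.1898−94.9440)=-0.8691; B=V−Δ·S=125.6687
Node (3,2) S=246.2024: V=(p*·0.0000+(1−p*)·0.0000)/1.26=0.0000; Δ=(0.0000−0.0000)/(349.6075−182.1898)=0.0000; B=V−Δ·S=0.0000
Node (3,3) S=472.4425: V=(p*·0.0000+(1−p*)·0.0000)/1.26=0.0000; Δ=(0.0000−0.0000)/(670.8684−349.6075)=0.0000; B=V−Δ·S=0.0000
Node (2,0) S=90.3540: V=(p*·14.1599+(1−p*)·68.6698)/1.26=21.4172; Δ=(14.1599−68.6698)/(128.3027−66.8620)=-0.8872; B=V−Δ·S=101.5789
Node (2,1) S=173.3820: V=(p*·0.0000+(1−p*)·14.1599)/1.26=2.6442; Δ=(0.0000−14.1599)/(246.2024−128.3027)=-0.1201; B=V−Δ·S=23.4675
Node (2,2) S=332.7060: V=(p*·0.0000+(1−p*)·0.0000)/1.26=0.0000; Δ=(0.0000−0.0000)/(472.4425−246.2024)=0.0000; B=V−Δ·S=0.0000
Node (1,0) S=122.1000: V=(p*·2.6442+(1−p*)·21.4172)/1.26=5.6043; Δ=(2.6442−21.4172)/(173.3820−90.3540)=-0.2261; B=V−Δ·S=33.2117
Node (1,1) S=234.3000: V=(p*·0.0000+(1−p*)·2.6442)/1.26=0.4938; Δ=(0.0000−2.6442)/(332.7060−173.3820)=-0.0166; B=V−Δ·S=4.3824
Node (0,0) S=165.0000: V=(p*·0.4938+(1−p*)·5.6043)/1.26=1.3462; Δ=(0.4938−5.6043)/(234.3000−122.1000)=-0.0455; B=V−Δ·S=8.8617
The time-0 hedge costs 1.3462, which is the no-arbitrage price.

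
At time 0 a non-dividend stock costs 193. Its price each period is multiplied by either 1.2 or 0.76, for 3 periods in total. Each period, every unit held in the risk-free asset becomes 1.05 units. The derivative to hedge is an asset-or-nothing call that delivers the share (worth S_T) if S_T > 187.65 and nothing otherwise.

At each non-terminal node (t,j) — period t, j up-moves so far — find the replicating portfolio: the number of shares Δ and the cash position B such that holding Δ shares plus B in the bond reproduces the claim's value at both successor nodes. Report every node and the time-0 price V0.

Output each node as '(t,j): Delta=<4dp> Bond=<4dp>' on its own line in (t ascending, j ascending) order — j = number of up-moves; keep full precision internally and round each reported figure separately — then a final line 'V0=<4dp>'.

Risk-neutral probability p* = (R−d)/(u−d) = (1.05−0.76)/(1.2−0.76) = 0.6591.
Payoff layer (t=3): V(3,0)=0.0000, V(3,1)=0.0000, V(3,2)=211.2192, V(3,3)=333.5040
Node (2,0) S=111.4768: V=(p*·0.0000+(1−p*)·0.0000)/1.05=0.0000; Δ=(0.0000−0.0000)/(133.7722−84.7224)=0.0000; B=V−Δ·S=0.0000
Node (2,1) S=176.0160: V=(p*·211.2192+(1−p*)·0.0000)/1.05=132.5835; Δ=(211.2192−0.0000)/(211.2192−133.7722)=2.7273; B=V−Δ·S=-347.4602
Node (2,2) S=277.9200: V=(p*·333.5040+(1−p*)·211.2192)/1.05=277.9200; Δ=(333.5040−211.2192)/(333.5040−211.2192)=1.0000; B=V−Δ·S=0.0000
Node (1,0) S=146.6800: V=(p*·132.5835+(1−p*)·0.0000)/1.05=83.2234; Δ=(132.5835−0.0000)/(176.0160−111.4768)=2.0543; B=V−Δ·S=-218.1027
Node (1,1) S=231.6000: V=(p*·277.9200+(1−p*)·132.5835)/1.05=217.4985; Δ=(277.9200−132.5835)/(277.9200−176.0160)=1.4262; B=V−Δ·S=-112.8117
Node (0,0) S=193.0000: V=(p*·217.4985+(1−p*)·83.2234)/1.05=163.5456; Δ=(217.4985−83.2234)/(231.6000−146.6800)=1.5812; B=V−Δ·S=-141.6251
Self-financing check: at every node Δ·S+B equals the discounted successor values.

(0,0): Delta=1.5812 Bond=-141.6251
(1,0): Delta=2.0543 Bond=-218.1027
(1,1): Delta=1.4262 Bond=-112.8117
(2,0): Delta=0.0000 Bond=0.0000
(2,1): Delta=2.7273 Bond=-347.4602
(2,2): Delta=1.0000 Bond=0.0000
V0=163.5456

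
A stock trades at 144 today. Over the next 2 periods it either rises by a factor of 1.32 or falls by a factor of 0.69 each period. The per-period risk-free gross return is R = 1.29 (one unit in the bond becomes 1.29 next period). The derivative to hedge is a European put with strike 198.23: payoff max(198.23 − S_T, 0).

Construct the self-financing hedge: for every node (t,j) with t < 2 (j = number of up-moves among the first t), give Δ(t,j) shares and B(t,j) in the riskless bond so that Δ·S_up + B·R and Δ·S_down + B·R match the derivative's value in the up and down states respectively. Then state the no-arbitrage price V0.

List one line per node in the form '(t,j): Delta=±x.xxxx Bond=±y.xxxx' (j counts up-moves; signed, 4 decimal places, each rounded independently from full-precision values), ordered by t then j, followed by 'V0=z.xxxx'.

(0,0): Delta=-0.5713 Bond=86.1036
(1,0): Delta=-1.0000 Bond=153.6667
(1,1): Delta=-0.5601 Bond=108.9439
V0=3.8327

Under the risk-neutral measure, an up-move has probability p* = (R−d)/(u−d) = 0.9524 and values discount at R = 1.29.
Terminal payoffs: V(2,0)=129.6716, V(2,1)=67.0748, V(2,2)=0.0000
(1,0): S=99.3600. Δ = (V_up−V_dn)/(S_up−S_dn) = (67.0748−129.6716)/(131.1552−68.5584) = -1.0000. V = [p*·67.0748 + (1−p*)·129.6716]/1.29 = 54.3067. B = V − Δ·S = 153.6667.
(1,1): S=190.0800. Δ = (V_up−V_dn)/(S_up−S_dn) = (0.0000−67.0748)/(250.9056−131.1552) = -0.5601. V = [p*·0.0000 + (1−p*)·67.0748]/1.29 = 2.4760. B = V − Δ·S = 108.9439.
(0,0): S=144.0000. Δ = (V_up−V_dn)/(S_up−S_dn) = (2.4760−54.3067)/(190.0800−99.3600) = -0.5713. V = [p*·2.4760 + (1−p*)·54.3067]/1.29 = 3.8327. B = V − Δ·S = 86.1036.
Root portfolio cost Δ·144+B reproduces V0=3.8327.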